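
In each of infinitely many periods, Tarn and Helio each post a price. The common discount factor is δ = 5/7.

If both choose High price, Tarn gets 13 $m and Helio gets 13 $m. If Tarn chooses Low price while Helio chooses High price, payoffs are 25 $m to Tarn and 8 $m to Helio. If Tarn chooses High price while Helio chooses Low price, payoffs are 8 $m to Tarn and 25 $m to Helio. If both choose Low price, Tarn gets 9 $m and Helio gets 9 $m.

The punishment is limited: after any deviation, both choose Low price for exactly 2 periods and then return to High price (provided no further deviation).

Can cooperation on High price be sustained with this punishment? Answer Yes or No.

IC: δ+…+δ^2 ≥ (25−13)/(13−9) = 3.
At δ = 5/7: partial sum = 1.2245 < 3.0000. Cooperation not sustainable.

No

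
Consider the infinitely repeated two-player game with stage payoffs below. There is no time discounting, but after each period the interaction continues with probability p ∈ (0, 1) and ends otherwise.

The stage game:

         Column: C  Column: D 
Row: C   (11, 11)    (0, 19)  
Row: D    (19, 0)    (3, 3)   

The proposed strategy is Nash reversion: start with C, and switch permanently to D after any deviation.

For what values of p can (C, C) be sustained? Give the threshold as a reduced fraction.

1/2

With no time discounting, the continuation probability p plays the role of the discount factor.
Grim-trigger IC: 11/(1−p) ≥ 19 + 3p/(1−p) ⇒ p ≥ (19−11)/(19−3) = 1/2.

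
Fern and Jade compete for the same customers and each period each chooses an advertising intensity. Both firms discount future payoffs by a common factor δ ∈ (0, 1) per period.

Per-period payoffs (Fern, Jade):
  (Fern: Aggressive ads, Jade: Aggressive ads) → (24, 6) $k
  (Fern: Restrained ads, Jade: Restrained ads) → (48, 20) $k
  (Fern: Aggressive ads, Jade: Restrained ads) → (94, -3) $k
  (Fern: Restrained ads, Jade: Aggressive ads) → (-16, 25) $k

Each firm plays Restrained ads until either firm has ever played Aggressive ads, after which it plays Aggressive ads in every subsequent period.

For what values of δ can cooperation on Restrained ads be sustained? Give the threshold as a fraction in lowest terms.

For Fern: deviation gain 94−48 = 46, per-period punishment loss 48−24 = 24. IC gives δ ≥ 46/70 = 23/35.
For Jade: gain 5, loss 14 per period, so δ ≥ 5/19.
The tighter constraint is Fern's, so cooperation needs δ ≥ 23/35.

23/35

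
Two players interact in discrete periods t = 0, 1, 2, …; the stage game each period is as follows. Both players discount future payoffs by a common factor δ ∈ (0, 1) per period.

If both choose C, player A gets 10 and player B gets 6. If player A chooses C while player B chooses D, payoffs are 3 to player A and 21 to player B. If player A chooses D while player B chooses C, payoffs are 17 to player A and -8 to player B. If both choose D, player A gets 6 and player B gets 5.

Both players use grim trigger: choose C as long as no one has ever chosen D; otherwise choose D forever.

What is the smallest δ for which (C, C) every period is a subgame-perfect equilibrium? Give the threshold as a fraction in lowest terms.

player A's threshold: (17−10)/(17−6) = 7/11.
player B's threshold: (21−6)/(21−5) = 15/16.
7/11 < 15/16, so player B binds and δ* = 15/16.

15/16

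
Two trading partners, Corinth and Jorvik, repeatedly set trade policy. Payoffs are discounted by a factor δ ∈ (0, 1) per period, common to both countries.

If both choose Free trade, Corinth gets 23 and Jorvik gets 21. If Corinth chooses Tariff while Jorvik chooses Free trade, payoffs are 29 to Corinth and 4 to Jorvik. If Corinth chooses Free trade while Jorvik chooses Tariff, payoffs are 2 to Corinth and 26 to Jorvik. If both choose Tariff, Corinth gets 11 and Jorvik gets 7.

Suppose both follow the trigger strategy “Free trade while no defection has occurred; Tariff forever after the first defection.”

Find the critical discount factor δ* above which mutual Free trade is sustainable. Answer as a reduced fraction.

1/3

Corinth: cooperation gives 23 each period; deviation gives 29 once then 11 forever.
  23/(1−δ) ≥ 29 + 11δ/(1−δ) ⇒ δ ≥ 6/18 = 1/3.
Jorvik: cooperation gives 21 each period; deviation gives 26 once then 7 forever.
  δ ≥ 5/19.
Both must hold, so the binding constraint is Corinth's: δ ≥ 1/3.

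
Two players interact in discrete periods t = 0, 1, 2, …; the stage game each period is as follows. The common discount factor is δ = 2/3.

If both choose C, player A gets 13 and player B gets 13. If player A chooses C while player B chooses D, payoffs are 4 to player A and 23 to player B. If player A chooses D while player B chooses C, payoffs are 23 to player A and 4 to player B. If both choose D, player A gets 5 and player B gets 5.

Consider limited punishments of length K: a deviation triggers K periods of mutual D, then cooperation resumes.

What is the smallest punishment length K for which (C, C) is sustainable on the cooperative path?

Need Σ_{k=1}^{K} δ^k ≥ (23−13)/(13−5) = 1.2500 at δ = 2/3.
At K = 2 the sum is 1.1111 < 1.2500; at K = 3 it is 1.4074 ≥ 1.2500.
So the minimum punishment length is K = 3.

3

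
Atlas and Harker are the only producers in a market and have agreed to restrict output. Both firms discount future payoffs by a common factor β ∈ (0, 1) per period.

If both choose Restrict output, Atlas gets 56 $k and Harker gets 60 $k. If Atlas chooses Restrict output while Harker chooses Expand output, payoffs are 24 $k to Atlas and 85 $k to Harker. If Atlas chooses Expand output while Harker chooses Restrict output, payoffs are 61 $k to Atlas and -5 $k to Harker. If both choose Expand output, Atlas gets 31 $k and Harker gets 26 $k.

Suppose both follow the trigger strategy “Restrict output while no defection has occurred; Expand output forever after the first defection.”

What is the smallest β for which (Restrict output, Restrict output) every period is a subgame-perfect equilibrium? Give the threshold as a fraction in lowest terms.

25/59

Atlas: cooperation gives 56 each period; deviation gives 61 once then 31 forever.
  56/(1−β) ≥ 61 + 31β/(1−β) ⇒ β ≥ 5/30 = 1/6.
Harker: cooperation gives 60 each period; deviation gives 85 once then 26 forever.
  β ≥ 25/59.
Both must hold, so the binding constraint is Harker's: β ≥ 25/59.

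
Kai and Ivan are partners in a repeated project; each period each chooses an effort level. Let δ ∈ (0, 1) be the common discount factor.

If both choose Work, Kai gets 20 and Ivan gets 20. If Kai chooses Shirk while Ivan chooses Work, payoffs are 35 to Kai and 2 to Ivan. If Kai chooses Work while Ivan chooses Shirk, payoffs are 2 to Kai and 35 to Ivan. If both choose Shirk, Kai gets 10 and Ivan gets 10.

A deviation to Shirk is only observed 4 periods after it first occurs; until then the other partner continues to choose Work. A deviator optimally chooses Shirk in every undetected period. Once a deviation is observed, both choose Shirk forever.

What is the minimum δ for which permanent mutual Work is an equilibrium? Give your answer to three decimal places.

0.880

A deviator earns 35 for 4 periods, then 10 forever; cooperating earns 20 forever. Multiplying the IC by (1−δ):
20 ≥ 35(1−δ^4) + 10δ^4, so 25·δ^4 ≥ 15 and δ^4 ≥ 3/5.
δ ≥ (3/5)^(1/4) ≈ 0.880.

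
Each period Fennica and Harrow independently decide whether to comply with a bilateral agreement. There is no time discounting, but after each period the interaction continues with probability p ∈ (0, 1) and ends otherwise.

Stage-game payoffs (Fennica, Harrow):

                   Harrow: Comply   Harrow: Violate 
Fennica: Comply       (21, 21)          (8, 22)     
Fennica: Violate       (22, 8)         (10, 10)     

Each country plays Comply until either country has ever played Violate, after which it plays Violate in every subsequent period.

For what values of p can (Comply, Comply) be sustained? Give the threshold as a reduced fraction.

1/12

With no time discounting, the continuation probability p plays the role of the discount factor.
Grim-trigger IC: 21/(1−p) ≥ 22 + 10p/(1−p) ⇒ p ≥ (22−21)/(22−10) = 1/12.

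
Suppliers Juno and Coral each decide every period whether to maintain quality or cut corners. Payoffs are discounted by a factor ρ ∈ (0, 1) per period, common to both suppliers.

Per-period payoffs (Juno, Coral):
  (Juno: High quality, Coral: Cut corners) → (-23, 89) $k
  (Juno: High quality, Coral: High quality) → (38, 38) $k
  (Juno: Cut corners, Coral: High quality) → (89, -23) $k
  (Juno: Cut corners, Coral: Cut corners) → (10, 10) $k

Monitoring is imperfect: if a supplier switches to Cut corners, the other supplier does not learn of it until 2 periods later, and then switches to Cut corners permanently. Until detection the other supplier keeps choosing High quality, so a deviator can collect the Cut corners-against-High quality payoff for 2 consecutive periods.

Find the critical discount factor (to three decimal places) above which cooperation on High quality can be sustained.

0.803

A deviator earns 89 for 2 periods, then 10 forever; cooperating earns 38 forever. Multiplying the IC by (1−ρ):
38 ≥ 89(1−ρ^2) + 10ρ^2, so 79·ρ^2 ≥ 51 and ρ^2 ≥ 51/79.
ρ ≥ (51/79)^(1/2) ≈ 0.803.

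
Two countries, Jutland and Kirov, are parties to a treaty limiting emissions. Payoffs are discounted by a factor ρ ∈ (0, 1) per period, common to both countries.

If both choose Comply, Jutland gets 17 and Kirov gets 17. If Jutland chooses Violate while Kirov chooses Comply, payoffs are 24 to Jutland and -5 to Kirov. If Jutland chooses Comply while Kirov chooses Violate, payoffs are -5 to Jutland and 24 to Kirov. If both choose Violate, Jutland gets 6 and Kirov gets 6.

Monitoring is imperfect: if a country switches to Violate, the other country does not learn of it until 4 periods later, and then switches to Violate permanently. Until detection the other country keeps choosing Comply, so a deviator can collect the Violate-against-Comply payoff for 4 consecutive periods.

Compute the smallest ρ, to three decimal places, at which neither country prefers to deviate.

0.790

Deviating for the 4 undetected periods gains 24−17 = 7 per period over cooperation, then loses 17−6 = 11 per period forever once punishment starts.
Gain: 7(1 + ρ + … + ρ^3); loss: 11·ρ^4/(1−ρ).
No profitable deviation ⇔ 7(1−ρ^4) ≤ 11·ρ^4, i.e. ρ^4 ≥ 7/(7+11) = 7/18.
Hence ρ ≥ (7/18)^(1/4) ≈ 0.790.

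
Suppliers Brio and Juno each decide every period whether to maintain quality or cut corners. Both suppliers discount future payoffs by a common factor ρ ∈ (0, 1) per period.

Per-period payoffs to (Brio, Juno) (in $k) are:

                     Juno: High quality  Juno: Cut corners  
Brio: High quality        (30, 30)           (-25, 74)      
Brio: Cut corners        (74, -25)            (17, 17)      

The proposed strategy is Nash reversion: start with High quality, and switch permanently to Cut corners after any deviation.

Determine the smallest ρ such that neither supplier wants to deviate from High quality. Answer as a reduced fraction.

Cooperation forever yields 30 each period: 30/(1−ρ).
Deviating yields 74 once, then 17 forever: 74 + 17ρ/(1−ρ).
No profitable deviation requires 30/(1−ρ) ≥ 74 + 17ρ/(1−ρ).
Multiplying by (1−ρ): 30 ≥ 74(1−ρ) + 17ρ = 74 − 57ρ.
So 57ρ ≥ 44, i.e. ρ ≥ 44/57.

44/57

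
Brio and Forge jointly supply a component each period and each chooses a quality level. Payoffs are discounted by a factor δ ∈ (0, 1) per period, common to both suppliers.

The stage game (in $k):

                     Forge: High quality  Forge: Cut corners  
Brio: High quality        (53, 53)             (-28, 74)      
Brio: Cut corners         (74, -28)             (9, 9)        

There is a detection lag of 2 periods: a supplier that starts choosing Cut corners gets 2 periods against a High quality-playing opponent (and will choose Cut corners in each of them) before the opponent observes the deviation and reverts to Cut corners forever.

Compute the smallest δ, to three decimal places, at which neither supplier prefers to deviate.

The best deviation is to choose Cut corners for all 2 undetected periods, earning 74 each, then 9 forever once detected.
Deviation value: 74(1−δ^2)/(1−δ) + 9δ^2/(1−δ); cooperation value: 53/(1−δ).
IC: 53 ≥ 74(1−δ^2) + 9δ^2 = 74 − 65δ^2.
So δ^2 ≥ 21/65, giving δ ≥ (21/65)^(1/2) ≈ 0.568.

0.568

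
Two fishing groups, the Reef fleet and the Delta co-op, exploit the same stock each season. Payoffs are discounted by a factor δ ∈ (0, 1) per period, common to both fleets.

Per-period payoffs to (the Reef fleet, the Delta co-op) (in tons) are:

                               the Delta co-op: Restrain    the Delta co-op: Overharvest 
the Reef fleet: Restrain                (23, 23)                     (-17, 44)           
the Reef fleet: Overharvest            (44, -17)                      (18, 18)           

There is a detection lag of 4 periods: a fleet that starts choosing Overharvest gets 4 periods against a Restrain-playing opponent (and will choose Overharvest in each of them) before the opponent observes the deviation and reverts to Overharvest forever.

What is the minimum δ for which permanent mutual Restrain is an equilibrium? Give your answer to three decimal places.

0.948

Deviating for the 4 undetected periods gains 44−23 = 21 per period over cooperation, then loses 23−18 = 5 per period forever once punishment starts.
Gain: 21(1 + δ + … + δ^3); loss: 5·δ^4/(1−δ).
No profitable deviation ⇔ 21(1−δ^4) ≤ 5·δ^4, i.e. δ^4 ≥ 21/(21+5) = 21/26.
Hence δ ≥ (21/26)^(1/4) ≈ 0.948.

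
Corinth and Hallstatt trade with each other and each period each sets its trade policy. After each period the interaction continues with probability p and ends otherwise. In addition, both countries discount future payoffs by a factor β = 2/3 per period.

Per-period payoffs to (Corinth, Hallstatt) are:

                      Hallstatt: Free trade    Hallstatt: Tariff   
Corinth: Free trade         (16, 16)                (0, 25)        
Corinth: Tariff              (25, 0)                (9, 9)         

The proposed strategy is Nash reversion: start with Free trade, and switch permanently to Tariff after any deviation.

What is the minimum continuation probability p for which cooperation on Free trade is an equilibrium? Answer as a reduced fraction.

27/32

With continuation probability p and discount β, the effective per-period discount factor is βp.
Grim-trigger IC: βp ≥ (25−16)/(25−9) = 9/16.
So p ≥ (9/16)/(2/3) = 27/32.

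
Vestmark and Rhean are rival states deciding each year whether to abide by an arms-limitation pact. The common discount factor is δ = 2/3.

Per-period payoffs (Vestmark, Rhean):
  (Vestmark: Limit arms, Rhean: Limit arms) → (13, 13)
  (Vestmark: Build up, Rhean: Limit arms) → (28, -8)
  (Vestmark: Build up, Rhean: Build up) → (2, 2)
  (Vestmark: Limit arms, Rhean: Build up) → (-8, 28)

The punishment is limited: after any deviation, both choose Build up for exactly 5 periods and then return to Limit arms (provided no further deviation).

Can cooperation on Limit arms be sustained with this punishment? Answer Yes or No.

IC: δ+…+δ^5 ≥ (28−13)/(13−2) = 15/11.
At δ = 2/3: partial sum = 1.7366 ≥ 1.3636. Cooperation sustainable.

Yes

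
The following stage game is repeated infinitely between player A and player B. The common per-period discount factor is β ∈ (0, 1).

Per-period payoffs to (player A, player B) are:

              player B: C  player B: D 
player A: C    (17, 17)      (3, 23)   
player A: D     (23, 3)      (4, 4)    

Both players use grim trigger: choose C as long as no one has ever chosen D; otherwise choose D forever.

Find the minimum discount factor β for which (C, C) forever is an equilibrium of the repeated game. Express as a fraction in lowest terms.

One-period gain from deviating is 23 − 17 = 6. The loss is 17 − 4 = 13 in every subsequent period, with present value 13·β/(1−β).
Deviation is unprofitable when 13·β/(1−β) ≥ 6, i.e. β/(1−β) ≥ 6/13.
Equivalently β ≥ 6/(6+13) = 6/19.

6/19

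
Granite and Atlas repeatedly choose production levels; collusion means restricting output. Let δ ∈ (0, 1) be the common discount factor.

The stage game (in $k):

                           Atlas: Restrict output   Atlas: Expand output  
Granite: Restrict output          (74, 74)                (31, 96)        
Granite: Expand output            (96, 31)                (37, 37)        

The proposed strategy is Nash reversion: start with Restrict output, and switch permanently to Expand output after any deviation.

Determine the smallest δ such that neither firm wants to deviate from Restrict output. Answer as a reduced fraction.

22/59

74/(1−δ) ≥ 96 + 37δ/(1−δ)
74 ≥ 96 − 59δ
δ ≥ 22/59.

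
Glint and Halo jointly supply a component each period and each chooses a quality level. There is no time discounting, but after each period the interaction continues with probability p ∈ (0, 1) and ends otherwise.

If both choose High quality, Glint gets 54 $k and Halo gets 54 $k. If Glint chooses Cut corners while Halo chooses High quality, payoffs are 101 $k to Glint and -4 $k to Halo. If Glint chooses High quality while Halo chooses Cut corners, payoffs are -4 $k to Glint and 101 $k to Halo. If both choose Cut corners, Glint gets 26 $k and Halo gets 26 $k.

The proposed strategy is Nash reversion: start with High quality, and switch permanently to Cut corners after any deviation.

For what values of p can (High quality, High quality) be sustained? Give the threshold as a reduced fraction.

With no time discounting, the continuation probability p plays the role of the discount factor.
Grim-trigger IC: 54/(1−p) ≥ 101 + 26p/(1−p) ⇒ p ≥ (101−54)/(101−26) = 47/75.

47/75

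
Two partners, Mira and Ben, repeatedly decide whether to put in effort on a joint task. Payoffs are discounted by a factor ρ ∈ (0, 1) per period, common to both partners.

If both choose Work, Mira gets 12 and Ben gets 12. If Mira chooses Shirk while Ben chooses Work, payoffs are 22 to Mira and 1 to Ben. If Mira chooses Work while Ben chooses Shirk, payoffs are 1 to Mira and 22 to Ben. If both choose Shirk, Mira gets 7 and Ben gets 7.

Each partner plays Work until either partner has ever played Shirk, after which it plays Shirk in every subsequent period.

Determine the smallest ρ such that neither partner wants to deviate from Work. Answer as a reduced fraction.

One-period gain from deviating is 22 − 12 = 10. The loss is 12 − 7 = 5 in every subsequent period, with present value 5·ρ/(1−ρ).
Deviation is unprofitable when 5·ρ/(1−ρ) ≥ 10, i.e. ρ/(1−ρ) ≥ 2.
Equivalently ρ ≥ 10/(10+5) = 2/3.

2/3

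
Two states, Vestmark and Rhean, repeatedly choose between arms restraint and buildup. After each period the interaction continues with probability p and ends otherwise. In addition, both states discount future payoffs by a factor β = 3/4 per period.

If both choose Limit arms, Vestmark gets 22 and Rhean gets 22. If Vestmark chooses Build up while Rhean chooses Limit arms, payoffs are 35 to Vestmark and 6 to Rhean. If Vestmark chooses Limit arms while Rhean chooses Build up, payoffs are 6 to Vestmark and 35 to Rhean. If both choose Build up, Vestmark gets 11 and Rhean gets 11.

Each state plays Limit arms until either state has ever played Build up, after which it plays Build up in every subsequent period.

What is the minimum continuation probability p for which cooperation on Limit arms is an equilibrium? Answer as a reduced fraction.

With continuation probability p and discount β, the effective per-period discount factor is βp.
Grim-trigger IC: βp ≥ (35−22)/(35−11) = 13/24.
So p ≥ (13/24)/(3/4) = 13/18.

13/18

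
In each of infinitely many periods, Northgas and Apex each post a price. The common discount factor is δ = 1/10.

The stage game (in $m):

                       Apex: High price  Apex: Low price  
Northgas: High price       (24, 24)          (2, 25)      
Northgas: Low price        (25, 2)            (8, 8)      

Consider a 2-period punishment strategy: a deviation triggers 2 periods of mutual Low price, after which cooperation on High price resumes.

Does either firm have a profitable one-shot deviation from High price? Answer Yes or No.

Comparing payoff streams over the 3 periods until play realigns: cooperate → 24(1+δ+…+δ^2); deviate → 25 + 8(δ+…+δ^2).
Cooperation is sustained iff (24−8)(δ+…+δ^2) ≥ 25−24.
δ+…+δ^2 = 1/10·(1−(1/10)^2)/(1−1/10) = 0.1100, and (25−24)/(24−8) = 0.0625.
0.1100 ≥ 0.0625, so cooperation is sustainable.

No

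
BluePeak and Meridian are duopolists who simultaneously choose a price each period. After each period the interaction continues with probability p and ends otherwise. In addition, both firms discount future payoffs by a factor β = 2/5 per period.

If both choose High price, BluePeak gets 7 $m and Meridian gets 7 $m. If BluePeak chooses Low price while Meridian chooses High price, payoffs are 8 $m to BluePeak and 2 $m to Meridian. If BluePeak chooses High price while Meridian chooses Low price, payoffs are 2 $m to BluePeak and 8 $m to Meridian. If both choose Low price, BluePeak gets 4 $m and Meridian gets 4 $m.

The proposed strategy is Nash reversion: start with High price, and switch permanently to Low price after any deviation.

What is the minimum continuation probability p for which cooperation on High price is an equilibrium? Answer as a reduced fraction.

With continuation probability p and discount β, the effective per-period discount factor is βp.
Grim-trigger IC: βp ≥ (8−7)/(8−4) = 1/4.
So p ≥ (1/4)/(2/5) = 5/8.

5/8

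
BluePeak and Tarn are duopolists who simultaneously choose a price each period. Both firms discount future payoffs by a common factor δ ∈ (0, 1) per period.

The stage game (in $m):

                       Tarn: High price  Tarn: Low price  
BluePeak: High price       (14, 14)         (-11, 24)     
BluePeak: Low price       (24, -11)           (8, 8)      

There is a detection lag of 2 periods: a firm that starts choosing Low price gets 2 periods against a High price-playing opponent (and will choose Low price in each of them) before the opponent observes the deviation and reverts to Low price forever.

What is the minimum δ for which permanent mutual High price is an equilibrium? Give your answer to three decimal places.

A deviator earns 24 for 2 periods, then 8 forever; cooperating earns 14 forever. Multiplying the IC by (1−δ):
14 ≥ 24(1−δ^2) + 8δ^2, so 16·δ^2 ≥ 10 and δ^2 ≥ 5/8.
δ ≥ (5/8)^(1/2) ≈ 0.791.

0.791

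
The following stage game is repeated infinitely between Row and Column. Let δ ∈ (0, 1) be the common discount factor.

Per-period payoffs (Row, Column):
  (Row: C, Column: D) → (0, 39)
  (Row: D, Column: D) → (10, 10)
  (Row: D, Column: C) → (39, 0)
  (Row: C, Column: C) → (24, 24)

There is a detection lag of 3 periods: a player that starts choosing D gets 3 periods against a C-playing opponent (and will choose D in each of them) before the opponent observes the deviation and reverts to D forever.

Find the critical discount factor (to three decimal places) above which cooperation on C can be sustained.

0.803

The best deviation is to choose D for all 3 undetected periods, earning 39 each, then 10 forever once detected.
Deviation value: 39(1−δ^3)/(1−δ) + 10δ^3/(1−δ); cooperation value: 24/(1−δ).
IC: 24 ≥ 39(1−δ^3) + 10δ^3 = 39 − 29δ^3.
So δ^3 ≥ 15/29, giving δ ≥ (15/29)^(1/3) ≈ 0.803.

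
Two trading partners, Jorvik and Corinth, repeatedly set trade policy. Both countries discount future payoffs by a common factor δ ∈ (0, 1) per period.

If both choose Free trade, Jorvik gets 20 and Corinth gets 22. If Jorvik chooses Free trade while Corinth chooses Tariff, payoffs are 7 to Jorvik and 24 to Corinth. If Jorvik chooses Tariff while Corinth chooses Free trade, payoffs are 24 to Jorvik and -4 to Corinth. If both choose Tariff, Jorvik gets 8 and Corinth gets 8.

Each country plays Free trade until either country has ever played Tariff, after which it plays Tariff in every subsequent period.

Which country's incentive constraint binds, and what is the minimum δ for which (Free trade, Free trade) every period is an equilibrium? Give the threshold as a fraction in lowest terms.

Jorvik; δ ≥ 1/4

For Jorvik: deviation gain 24−20 = 4, per-period punishment loss 20−8 = 12. IC gives δ ≥ 4/16 = 1/4.
For Corinth: gain 2, loss 14 per period, so δ ≥ 2/16 = 1/8.
The tighter constraint is Jorvik's, so cooperation needs δ ≥ 1/4.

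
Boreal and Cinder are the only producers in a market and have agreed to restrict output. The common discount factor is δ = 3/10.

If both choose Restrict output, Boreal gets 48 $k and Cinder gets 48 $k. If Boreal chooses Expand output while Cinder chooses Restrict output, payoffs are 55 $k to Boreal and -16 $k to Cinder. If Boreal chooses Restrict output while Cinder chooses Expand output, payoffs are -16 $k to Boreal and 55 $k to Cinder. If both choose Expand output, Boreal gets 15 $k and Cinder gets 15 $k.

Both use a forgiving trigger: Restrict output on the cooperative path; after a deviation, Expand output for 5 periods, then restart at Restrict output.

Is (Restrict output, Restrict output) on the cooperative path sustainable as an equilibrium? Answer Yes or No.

IC: δ+…+δ^5 ≥ (55−48)/(48−15) = 7/33.
At δ = 3/10: partial sum = 0.4275 ≥ 0.2121. Cooperation sustainable.

Yes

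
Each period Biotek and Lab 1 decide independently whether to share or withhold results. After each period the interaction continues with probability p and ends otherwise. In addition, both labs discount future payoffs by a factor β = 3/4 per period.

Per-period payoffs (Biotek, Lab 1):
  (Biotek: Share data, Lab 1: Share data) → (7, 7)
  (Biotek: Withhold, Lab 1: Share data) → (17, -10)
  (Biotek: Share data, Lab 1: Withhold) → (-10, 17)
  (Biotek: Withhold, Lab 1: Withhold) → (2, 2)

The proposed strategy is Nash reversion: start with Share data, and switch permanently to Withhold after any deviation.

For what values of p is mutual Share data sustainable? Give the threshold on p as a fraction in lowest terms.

With continuation probability p and discount β, the effective per-period discount factor is βp.
Grim-trigger IC: βp ≥ (17−7)/(17−2) = 2/3.
So p ≥ (2/3)/(3/4) = 8/9.

8/9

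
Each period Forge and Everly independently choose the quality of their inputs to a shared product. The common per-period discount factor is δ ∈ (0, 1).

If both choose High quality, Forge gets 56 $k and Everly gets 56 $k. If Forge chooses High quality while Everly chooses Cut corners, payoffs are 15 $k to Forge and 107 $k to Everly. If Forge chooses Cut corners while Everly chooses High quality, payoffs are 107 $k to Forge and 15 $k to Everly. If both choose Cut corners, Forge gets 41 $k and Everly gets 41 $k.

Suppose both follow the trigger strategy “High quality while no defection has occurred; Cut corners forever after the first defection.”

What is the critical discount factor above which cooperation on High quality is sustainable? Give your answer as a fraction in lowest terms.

One-period gain from deviating is 107 − 56 = 51. The loss is 56 − 41 = 15 in every subsequent period, with present value 15·δ/(1−δ).
Deviation is unprofitable when 15·δ/(1−δ) ≥ 51, i.e. δ/(1−δ) ≥ 17/5.
Equivalently δ ≥ 51/(51+15) = 17/22.

17/22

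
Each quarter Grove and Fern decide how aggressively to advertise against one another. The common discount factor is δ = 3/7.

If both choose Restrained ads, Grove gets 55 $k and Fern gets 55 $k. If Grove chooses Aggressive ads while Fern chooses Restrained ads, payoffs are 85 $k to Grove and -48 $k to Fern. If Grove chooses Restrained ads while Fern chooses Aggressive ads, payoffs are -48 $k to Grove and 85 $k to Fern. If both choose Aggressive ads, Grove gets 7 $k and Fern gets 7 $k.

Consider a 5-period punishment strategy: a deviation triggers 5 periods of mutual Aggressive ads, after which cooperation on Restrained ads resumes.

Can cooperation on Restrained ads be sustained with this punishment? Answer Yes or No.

Yes

IC: δ+…+δ^5 ≥ (85−55)/(55−7) = 5/8.
At δ = 3/7: partial sum = 0.7392 ≥ 0.6250. Cooperation sustainable.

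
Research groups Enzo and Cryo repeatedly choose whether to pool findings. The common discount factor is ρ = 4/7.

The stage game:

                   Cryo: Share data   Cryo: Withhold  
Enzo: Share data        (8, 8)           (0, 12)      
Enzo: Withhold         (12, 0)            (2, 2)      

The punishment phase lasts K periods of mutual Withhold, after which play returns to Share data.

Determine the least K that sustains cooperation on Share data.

No profitable deviation requires (8−2)(ρ+…+ρ^K) ≥ 12−8, i.e. ρ+…+ρ^K ≥ 2/3 ≈ 0.6667.
With ρ = 4/7, the partial sums are K=1: 0.5714, K=2: 0.8980.
K = 2 is the first length at which the sum reaches 0.6667.

2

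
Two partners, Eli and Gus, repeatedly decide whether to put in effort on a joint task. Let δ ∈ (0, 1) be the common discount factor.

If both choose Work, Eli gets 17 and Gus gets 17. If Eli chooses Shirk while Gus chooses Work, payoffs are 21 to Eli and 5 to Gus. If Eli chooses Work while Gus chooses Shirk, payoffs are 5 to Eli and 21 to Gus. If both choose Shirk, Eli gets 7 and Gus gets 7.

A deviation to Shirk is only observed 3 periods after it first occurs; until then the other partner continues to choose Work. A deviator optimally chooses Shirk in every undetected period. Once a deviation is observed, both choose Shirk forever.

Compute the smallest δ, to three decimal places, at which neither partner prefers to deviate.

A deviator earns 21 for 3 periods, then 7 forever; cooperating earns 17 forever. Multiplying the IC by (1−δ):
17 ≥ 21(1−δ^3) + 7δ^3, so 14·δ^3 ≥ 4 and δ^3 ≥ 2/7.
δ ≥ (2/7)^(1/3) ≈ 0.659.

0.659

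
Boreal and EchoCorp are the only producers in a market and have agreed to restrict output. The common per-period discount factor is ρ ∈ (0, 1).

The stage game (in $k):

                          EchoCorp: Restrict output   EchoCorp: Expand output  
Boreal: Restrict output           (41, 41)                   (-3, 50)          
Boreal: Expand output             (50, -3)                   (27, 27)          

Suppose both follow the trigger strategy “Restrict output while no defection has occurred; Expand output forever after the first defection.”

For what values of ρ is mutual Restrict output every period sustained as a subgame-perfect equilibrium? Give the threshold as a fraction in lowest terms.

9/23

One-period gain from deviating is 50 − 41 = 9. The loss is 41 − 27 = 14 in every subsequent period, with present value 14·ρ/(1−ρ).
Deviation is unprofitable when 14·ρ/(1−ρ) ≥ 9, i.e. ρ/(1−ρ) ≥ 9/14.
Equivalently ρ ≥ 9/(9+14) = 9/23.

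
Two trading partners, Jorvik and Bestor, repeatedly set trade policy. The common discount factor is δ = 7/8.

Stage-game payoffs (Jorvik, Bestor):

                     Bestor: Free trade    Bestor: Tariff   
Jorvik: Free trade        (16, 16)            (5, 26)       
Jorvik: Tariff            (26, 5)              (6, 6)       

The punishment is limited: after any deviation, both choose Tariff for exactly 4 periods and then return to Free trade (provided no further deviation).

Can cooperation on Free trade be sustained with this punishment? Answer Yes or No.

Yes

A one-shot deviation gives 26 now, then 6 for 4 periods, then back to 16.
Gain from deviating: (26−16) today; loss: (16−6) in each of the next 4 periods.
No-deviation condition: (16−6)(δ+…+δ^4) ≥ 26−16, i.e. δ+…+δ^4 ≥ 1.
At δ = 7/8: δ+…+δ^4 = 2.8967 ≥ 1.0000.
So cooperation is sustainable.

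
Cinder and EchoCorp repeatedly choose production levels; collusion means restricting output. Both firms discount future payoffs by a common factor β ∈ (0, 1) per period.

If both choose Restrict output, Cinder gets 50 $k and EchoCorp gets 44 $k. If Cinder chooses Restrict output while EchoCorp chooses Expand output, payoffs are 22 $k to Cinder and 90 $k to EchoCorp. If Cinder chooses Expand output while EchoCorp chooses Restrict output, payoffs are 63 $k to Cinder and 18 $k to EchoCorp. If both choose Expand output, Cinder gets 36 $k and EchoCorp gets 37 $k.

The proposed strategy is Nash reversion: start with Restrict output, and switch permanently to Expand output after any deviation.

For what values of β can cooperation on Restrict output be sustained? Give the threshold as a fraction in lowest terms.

46/53

Cinder's threshold: (63−50)/(63−36) = 13/27.
EchoCorp's threshold: (90−44)/(90−37) = 46/53.
13/27 < 46/53, so EchoCorp binds and β* = 46/53.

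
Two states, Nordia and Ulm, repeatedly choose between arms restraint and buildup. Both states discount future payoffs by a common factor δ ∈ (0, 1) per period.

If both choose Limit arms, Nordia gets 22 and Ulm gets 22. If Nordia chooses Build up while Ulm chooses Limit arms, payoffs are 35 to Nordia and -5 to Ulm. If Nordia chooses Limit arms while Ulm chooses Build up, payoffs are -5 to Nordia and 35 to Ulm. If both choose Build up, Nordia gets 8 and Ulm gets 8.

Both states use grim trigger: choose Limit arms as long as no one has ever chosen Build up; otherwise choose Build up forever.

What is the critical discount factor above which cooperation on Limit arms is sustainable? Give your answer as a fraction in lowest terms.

22/(1−δ) ≥ 35 + 8δ/(1−δ)
22 ≥ 35 − 27δ
δ ≥ 13/27.

13/27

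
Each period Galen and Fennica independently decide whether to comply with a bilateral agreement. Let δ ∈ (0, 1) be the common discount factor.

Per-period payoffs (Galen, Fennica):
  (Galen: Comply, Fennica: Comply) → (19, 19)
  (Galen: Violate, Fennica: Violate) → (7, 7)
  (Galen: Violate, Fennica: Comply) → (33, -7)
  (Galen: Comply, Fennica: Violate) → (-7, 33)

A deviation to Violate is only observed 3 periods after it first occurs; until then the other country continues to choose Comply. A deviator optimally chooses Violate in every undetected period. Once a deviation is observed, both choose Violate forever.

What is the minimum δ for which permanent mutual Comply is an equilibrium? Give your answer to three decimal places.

Deviating for the 3 undetected periods gains 33−19 = 14 per period over cooperation, then loses 19−7 = 12 per period forever once punishment starts.
Gain: 14(1 + δ + … + δ^2); loss: 12·δ^3/(1−δ).
No profitable deviation ⇔ 14(1−δ^3) ≤ 12·δ^3, i.e. δ^3 ≥ 14/(14+12) = 7/13.
Hence δ ≥ (7/13)^(1/3) ≈ 0.814.

0.814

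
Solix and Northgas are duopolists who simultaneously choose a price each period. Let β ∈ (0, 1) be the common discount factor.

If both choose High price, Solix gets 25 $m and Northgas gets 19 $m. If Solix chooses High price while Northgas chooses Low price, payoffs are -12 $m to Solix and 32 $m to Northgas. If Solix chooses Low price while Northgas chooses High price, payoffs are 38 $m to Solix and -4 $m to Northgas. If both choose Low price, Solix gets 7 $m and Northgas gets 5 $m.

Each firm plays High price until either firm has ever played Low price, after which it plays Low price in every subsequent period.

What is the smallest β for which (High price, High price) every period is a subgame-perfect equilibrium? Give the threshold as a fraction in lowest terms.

13/27

Solix's threshold: (38−25)/(38−7) = 13/31.
Northgas's threshold: (32−19)/(32−5) = 13/27.
13/31 < 13/27, so Northgas binds and β* = 13/27.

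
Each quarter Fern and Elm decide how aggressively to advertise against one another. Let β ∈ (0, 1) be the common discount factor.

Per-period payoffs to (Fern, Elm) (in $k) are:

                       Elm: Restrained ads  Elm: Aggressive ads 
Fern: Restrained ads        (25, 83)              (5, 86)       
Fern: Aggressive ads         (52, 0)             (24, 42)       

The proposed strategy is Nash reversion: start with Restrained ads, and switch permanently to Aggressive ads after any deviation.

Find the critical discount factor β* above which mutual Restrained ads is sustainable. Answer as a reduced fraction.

For Fern: deviation gain 52−25 = 27, per-period punishment loss 25−24 = 1. IC gives β ≥ 27/28.
For Elm: gain 3, loss 41 per period, so β ≥ 3/44.
The tighter constraint is Fern's, so cooperation needs β ≥ 27/28.

27/28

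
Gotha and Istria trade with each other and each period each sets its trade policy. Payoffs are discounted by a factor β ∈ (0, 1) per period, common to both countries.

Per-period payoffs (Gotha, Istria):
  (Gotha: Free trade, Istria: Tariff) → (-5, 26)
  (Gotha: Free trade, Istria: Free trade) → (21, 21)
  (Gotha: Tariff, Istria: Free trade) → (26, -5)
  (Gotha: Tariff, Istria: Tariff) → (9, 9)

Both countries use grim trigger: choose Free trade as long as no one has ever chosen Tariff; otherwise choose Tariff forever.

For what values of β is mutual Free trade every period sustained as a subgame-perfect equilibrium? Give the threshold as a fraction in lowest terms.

5/17

21/(1−β) ≥ 26 + 9β/(1−β)
21 ≥ 26 − 17β
β ≥ 5/17.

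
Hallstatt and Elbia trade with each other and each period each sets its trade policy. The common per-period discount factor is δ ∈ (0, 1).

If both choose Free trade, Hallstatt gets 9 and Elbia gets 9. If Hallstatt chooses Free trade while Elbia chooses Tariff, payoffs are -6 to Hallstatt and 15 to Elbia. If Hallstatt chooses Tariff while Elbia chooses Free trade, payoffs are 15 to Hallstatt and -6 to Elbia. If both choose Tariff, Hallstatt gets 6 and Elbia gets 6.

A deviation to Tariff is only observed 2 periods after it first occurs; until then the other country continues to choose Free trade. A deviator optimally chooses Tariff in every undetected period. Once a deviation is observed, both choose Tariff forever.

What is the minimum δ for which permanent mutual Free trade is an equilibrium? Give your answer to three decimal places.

A deviator earns 15 for 2 periods, then 6 forever; cooperating earns 9 forever. Multiplying the IC by (1−δ):
9 ≥ 15(1−δ^2) + 6δ^2, so 9·δ^2 ≥ 6 and δ^2 ≥ 2/3.
δ ≥ (2/3)^(1/2) ≈ 0.816.

0.816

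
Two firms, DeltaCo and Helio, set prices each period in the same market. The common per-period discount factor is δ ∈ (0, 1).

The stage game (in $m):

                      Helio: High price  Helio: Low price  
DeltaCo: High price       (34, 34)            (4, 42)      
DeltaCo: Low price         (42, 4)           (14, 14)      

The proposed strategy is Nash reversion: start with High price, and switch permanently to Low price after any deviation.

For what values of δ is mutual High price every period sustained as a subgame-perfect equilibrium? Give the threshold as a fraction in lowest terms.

2/7

One-period gain from deviating is 42 − 34 = 8. The loss is 34 − 14 = 20 in every subsequent period, with present value 20·δ/(1−δ).
Deviation is unprofitable when 20·δ/(1−δ) ≥ 8, i.e. δ/(1−δ) ≥ 2/5.
Equivalently δ ≥ 8/(8+20) = 2/7.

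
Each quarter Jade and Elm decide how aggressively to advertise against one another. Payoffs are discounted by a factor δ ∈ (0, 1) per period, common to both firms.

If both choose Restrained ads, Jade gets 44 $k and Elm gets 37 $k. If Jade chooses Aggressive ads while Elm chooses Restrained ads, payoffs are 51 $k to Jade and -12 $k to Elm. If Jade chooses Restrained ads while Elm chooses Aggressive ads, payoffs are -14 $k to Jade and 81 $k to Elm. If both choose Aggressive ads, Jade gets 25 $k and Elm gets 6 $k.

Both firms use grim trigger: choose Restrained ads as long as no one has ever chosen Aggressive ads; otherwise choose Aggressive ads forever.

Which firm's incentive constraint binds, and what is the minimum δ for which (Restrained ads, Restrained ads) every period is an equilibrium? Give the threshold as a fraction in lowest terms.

Jade: cooperation gives 44 each period; deviation gives 51 once then 25 forever.
  44/(1−δ) ≥ 51 + 25δ/(1−δ) ⇒ δ ≥ 7/26.
Elm: cooperation gives 37 each period; deviation gives 81 once then 6 forever.
  δ ≥ 44/75.
Both must hold, so the binding constraint is Elm's: δ ≥ 44/75.

Elm; δ ≥ 44/75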